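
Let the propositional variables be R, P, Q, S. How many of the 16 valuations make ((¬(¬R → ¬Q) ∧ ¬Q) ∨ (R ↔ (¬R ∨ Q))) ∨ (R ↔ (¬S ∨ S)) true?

8

Initial set: {(((¬(¬R → ¬Q) ∧ ¬Q) ∨ (R ↔ (¬R ∨ Q))) ∨ (R ↔ (¬S ∨ S)))}.
(((¬(¬R → ¬Q) ∧ ¬Q) ∨ (R ↔ (¬R ∨ Q))) ∨ (R ↔ (¬S ∨ S))): β-rule — branch into ((¬(¬R → ¬Q) ∧ ¬Q) ∨ (R ↔ (¬R ∨ Q)))  //  (R ↔ (¬S ∨ S)).
  branch 1 (add ((¬(¬R → ¬Q) ∧ ¬Q) ∨ (R ↔ (¬R ∨ Q)))):
    ((¬(¬R → ¬Q) ∧ ¬Q) ∨ (R ↔ (¬R ∨ Q))): β-rule — branch into (¬(¬R → ¬Q) ∧ ¬Q)  //  (R ↔ (¬R ∨ Q)).
      branch 1.1 (add (¬(¬R → ¬Q) ∧ ¬Q)):
        (¬(¬R → ¬Q) ∧ ¬Q): α-rule — add ¬(¬R → ¬Q), ¬Q.
        ¬(¬R → ¬Q): α-rule — add ¬R, ¬¬Q.
        × closes — contains both Q and ¬Q.
      branch 1.2 (add (R ↔ (¬R ∨ Q))):
        (R ↔ (¬R ∨ Q)): β-rule — branch into R, (¬R ∨ Q)  //  ¬R, ¬(¬R ∨ Q).
          branch 1.2.1 (add R, (¬R ∨ Q)):
            (¬R ∨ Q): β-rule — branch into ¬R  //  Q.
              branch 1.2.1.1 (add ¬R):
                × closes — contains both R and ¬R.
              branch 1.2.1.2 (add Q):
                ○ open, literals {Q=true, R=true}.
          branch 1.2.2 (add ¬R, ¬(¬R ∨ Q)):
            ¬(¬R ∨ Q): α-rule — add ¬¬R, ¬Q.
            × closes — contains both R and ¬R.
  branch 2 (add (R ↔ (¬S ∨ S))):
    (R ↔ (¬S ∨ S)): β-rule — branch into R, (¬S ∨ S)  //  ¬R, ¬(¬S ∨ S).
      branch 2.1 (add R, (¬S ∨ S)):
        (¬S ∨ S): β-rule — branch into ¬S  //  S.
          branch 2.1.1 (add ¬S):
            ○ open, literals {R=true, S=false}.
          branch 2.1.2 (add S):
            ○ open, literals {R=true, S=true}.
      branch 2.2 (add ¬R, ¬(¬S ∨ S)):
        ¬(¬S ∨ S): α-rule — add ¬¬S, ¬S.
        × closes — contains both S and ¬S.
4 branches closed, 3 open.
Each open branch fixes some atoms; the unmentioned ones are free. Counting distinct full assignments: branch {Q=true, R=true} (P, S) contributes 4 new; branch {R=true, S=false} (P, Q) contributes 2 new; branch {R=true, S=true} (P, Q) contributes 2 new. Total: 8.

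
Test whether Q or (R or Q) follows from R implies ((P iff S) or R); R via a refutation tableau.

Yes

Initial set: {T (R implies ((P iff S) or R)); T R; F (Q or (R or Q))}.
F (Q or (R or Q)): α-rule — add F Q, F (R or Q).
F (R or Q): α-rule — add F R, F Q.
× closes — contains both R and not R.
All 1 branch closes.
Every branch closed, so the premises entail the conclusion.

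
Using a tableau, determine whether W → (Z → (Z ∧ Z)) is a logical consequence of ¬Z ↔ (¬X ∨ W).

Initial set: {T (¬Z ↔ (¬X ∨ W)); F (W → (Z → (Z ∧ Z)))}.
F (W → (Z → (Z ∧ Z))): α-rule — add T W, F (Z → (Z ∧ Z)).
F (Z → (Z ∧ Z)): α-rule — add T Z, F (Z ∧ Z).
T (¬Z ↔ (¬X ∨ W)): β-rule — branch into T ¬Z, T (¬X ∨ W)  //  F ¬Z, F (¬X ∨ W).
  branch 1 (add T ¬Z, T (¬X ∨ W)):
    × closes — contains both Z and ¬Z.
  branch 2 (add F ¬Z, F (¬X ∨ W)):
    F (¬X ∨ W): α-rule — add F ¬X, F W.
    × closes — contains both W and ¬W.
All 2 branches close.
Every branch closed, so the premises entail the conclusion.

Yes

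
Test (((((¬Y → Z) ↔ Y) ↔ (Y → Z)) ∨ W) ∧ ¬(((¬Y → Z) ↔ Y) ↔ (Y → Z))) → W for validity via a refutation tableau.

Assume the negation and expand:
Initial set: {¬((((((¬Y → Z) ↔ Y) ↔ (Y → Z)) ∨ W) ∧ ¬(((¬Y → Z) ↔ Y) ↔ (Y → Z))) → W)}.
¬((((((¬Y → Z) ↔ Y) ↔ (Y → Z)) ∨ W) ∧ ¬(((¬Y → Z) ↔ Y) ↔ (Y → Z))) → W): α-rule — add (((((¬Y → Z) ↔ Y) ↔ (Y → Z)) ∨ W) ∧ ¬(((¬Y → Z) ↔ Y) ↔ (Y → Z))), ¬W.
(((((¬Y → Z) ↔ Y) ↔ (Y → Z)) ∨ W) ∧ ¬(((¬Y → Z) ↔ Y) ↔ (Y → Z))): α-rule — add ((((¬Y → Z) ↔ Y) ↔ (Y → Z)) ∨ W), ¬(((¬Y → Z) ↔ Y) ↔ (Y → Z)).
((((¬Y → Z) ↔ Y) ↔ (Y → Z)) ∨ W): β-rule — branch into (((¬Y → Z) ↔ Y) ↔ (Y → Z))  //  W.
  branch 1 (add (((¬Y → Z) ↔ Y) ↔ (Y → Z))):
    ¬(((¬Y → Z) ↔ Y) ↔ (Y → Z)): β-rule — branch into ((¬Y → Z) ↔ Y), ¬(Y → Z)  //  ¬((¬Y → Z) ↔ Y), (Y → Z).
      branch 1.1 (add ((¬Y → Z) ↔ Y), ¬(Y → Z)):
        ¬(Y → Z): α-rule — add Y, ¬Z.
        (((¬Y → Z) ↔ Y) ↔ (Y → Z)): β-rule — branch into ((¬Y → Z) ↔ Y), (Y → Z)  //  ¬((¬Y → Z) ↔ Y), ¬(Y → Z).
          branch 1.1.1 (add ((¬Y → Z) ↔ Y), (Y → Z)):
            ((¬Y → Z) ↔ Y): β-rule — branch into (¬Y → Z), Y  //  ¬(¬Y → Z), ¬Y.
              branch 1.1.1.1 (add (¬Y → Z), Y):
                ((¬Y → Z) ↔ Y): β-rule — branch into (¬Y → Z), Y  //  ¬(¬Y → Z), ¬Y.
                  branch 1.1.1.1.1 (add (¬Y → Z), Y):
                    (Y → Z): β-rule — branch into ¬Y  //  Z.
                      branch 1.1.1.1.1.1 (add ¬Y):
                        × closes — contains both Y and ¬Y.
                      branch 1.1.1.1.1.2 (add Z):
                        × closes — contains both Z and ¬Z.
                  branch 1.1.1.1.2 (add ¬(¬Y → Z), ¬Y):
                    × closes — contains both Y and ¬Y.
              branch 1.1.1.2 (add ¬(¬Y → Z), ¬Y):
                × closes — contains both Y and ¬Y.
          branch 1.1.2 (add ¬((¬Y → Z) ↔ Y), ¬(Y → Z)):
            ¬(Y → Z): α-rule — add Y, ¬Z.
            ((¬Y → Z) ↔ Y): β-rule — branch into (¬Y → Z), Y  //  ¬(¬Y → Z), ¬Y.
              branch 1.1.2.1 (add (¬Y → Z), Y):
                ¬((¬Y → Z) ↔ Y): β-rule — branch into (¬Y → Z), ¬Y  //  ¬(¬Y → Z), Y.
                  branch 1.1.2.1.1 (add (¬Y → Z), ¬Y):
                    × closes — contains both Y and ¬Y.
                  branch 1.1.2.1.2 (add ¬(¬Y → Z), Y):
                    ¬(¬Y → Z): α-rule — add ¬Y, ¬Z.
                    × closes — contains both Y and ¬Y.
              branch 1.1.2.2 (add ¬(¬Y → Z), ¬Y):
                × closes — contains both Y and ¬Y.
      branch 1.2 (add ¬((¬Y → Z) ↔ Y), (Y → Z)):
        (((¬Y → Z) ↔ Y) ↔ (Y → Z)): β-rule — branch into ((¬Y → Z) ↔ Y), (Y → Z)  //  ¬((¬Y → Z) ↔ Y), ¬(Y → Z).
          branch 1.2.1 (add ((¬Y → Z) ↔ Y), (Y → Z)):
            ¬((¬Y → Z) ↔ Y): β-rule — branch into (¬Y → Z), ¬Y  //  ¬(¬Y → Z), Y.
              branch 1.2.1.1 (add (¬Y → Z), ¬Y):
                (Y → Z): β-rule — branch into ¬Y  //  Z.
                  branch 1.2.1.1.1 (add ¬Y):
                    ((¬Y → Z) ↔ Y): β-rule — branch into (¬Y → Z), Y  //  ¬(¬Y → Z), ¬Y.
                      branch 1.2.1.1.1.1 (add (¬Y → Z), Y):
                        × closes — contains both Y and ¬Y.
                      branch 1.2.1.1.1.2 (add ¬(¬Y → Z), ¬Y):
                        ¬(¬Y → Z): α-rule — add ¬Y, ¬Z.
                        (Y → Z): β-rule — branch into ¬Y  //  Z.
                          branch 1.2.1.1.1.2.1 (add ¬Y):
                            (¬Y → Z): β-rule — branch into ¬¬Y  //  Z.
                              branch 1.2.1.1.1.2.1.1 (add ¬¬Y):
                                × closes — contains both Y and ¬Y.
                              branch 1.2.1.1.1.2.1.2 (add Z):
                                × closes — contains both Z and ¬Z.
                          branch 1.2.1.1.1.2.2 (add Z):
                            × closes — contains both Z and ¬Z.
                  branch 1.2.1.1.2 (add Z):
                    ((¬Y → Z) ↔ Y): β-rule — branch into (¬Y → Z), Y  //  ¬(¬Y → Z), ¬Y.
                      branch 1.2.1.1.2.1 (add (¬Y → Z), Y):
                        × closes — contains both Y and ¬Y.
                      branch 1.2.1.1.2.2 (add ¬(¬Y → Z), ¬Y):
                        ¬(¬Y → Z): α-rule — add ¬Y, ¬Z.
                        × closes — contains both Z and ¬Z.
              branch 1.2.1.2 (add ¬(¬Y → Z), Y):
                ¬(¬Y → Z): α-rule — add ¬Y, ¬Z.
                × closes — contains both Y and ¬Y.
          branch 1.2.2 (add ¬((¬Y → Z) ↔ Y), ¬(Y → Z)):
            ¬(Y → Z): α-rule — add Y, ¬Z.
            ¬((¬Y → Z) ↔ Y): β-rule — branch into (¬Y → Z), ¬Y  //  ¬(¬Y → Z), Y.
              branch 1.2.2.1 (add (¬Y → Z), ¬Y):
                × closes — contains both Y and ¬Y.
              branch 1.2.2.2 (add ¬(¬Y → Z), Y):
                ¬(¬Y → Z): α-rule — add ¬Y, ¬Z.
                × closes — contains both Y and ¬Y.
  branch 2 (add W):
    × closes — contains both W and ¬W.
All 17 branches close.
Every branch closed, so the negation is unsatisfiable and the formula is valid.

Valid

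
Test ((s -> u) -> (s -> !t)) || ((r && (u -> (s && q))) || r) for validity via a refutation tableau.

Not valid

Assume the negation and expand:
Initial set: {F (((s -> u) -> (s -> !t)) || ((r && (u -> (s && q))) || r))}.
F (((s -> u) -> (s -> !t)) || ((r && (u -> (s && q))) || r)): α-rule — add F ((s -> u) -> (s -> !t)), F ((r && (u -> (s && q))) || r).
F ((s -> u) -> (s -> !t)): α-rule — add T (s -> u), F (s -> !t).
F ((r && (u -> (s && q))) || r): α-rule — add F (r && (u -> (s && q))), F r.
F (s -> !t): α-rule — add T s, F !t.
T (s -> u): β-rule — branch into F s  //  T u.
  branch 1 (add F s):
    × closes — contains both s and !s.
  branch 2 (add T u):
    F (r && (u -> (s && q))): β-rule — branch into F r  //  F (u -> (s && q)).
      branch 2.1 (add F r):
        ○ open, literals {r=false, s=true, t=true, u=true}.
      branch 2.2 (add F (u -> (s && q))):
        F (u -> (s && q)): α-rule — add T u, F (s && q).
        F (s && q): β-rule — branch into F s  //  F q.
          branch 2.2.1 (add F s):
            × closes — contains both s and !s.
          branch 2.2.2 (add F q):
            ○ open, literals {q=false, r=false, s=true, t=true, u=true}.
2 branches closed, 2 open.
An open branch gives a countermodel: r=false, s=true, t=true, u=true (unmentioned atoms arbitrary); under it the original formula is false.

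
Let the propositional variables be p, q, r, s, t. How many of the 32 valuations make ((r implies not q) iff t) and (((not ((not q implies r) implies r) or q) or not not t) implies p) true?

8

Initial set: {(((r implies not q) iff t) and (((not ((not q implies r) implies r) or q) or not not t) implies p))}.
(((r implies not q) iff t) and (((not ((not q implies r) implies r) or q) or not not t) implies p)): α-rule — add ((r implies not q) iff t), (((not ((not q implies r) implies r) or q) or not not t) implies p).
((r implies not q) iff t): β-rule — branch into (r implies not q), t  //  not (r implies not q), not t.
  branch 1 (add (r implies not q), t):
    (((not ((not q implies r) implies r) or q) or not not t) implies p): β-rule — branch into not ((not ((not q implies r) implies r) or q) or not not t)  //  p.
      branch 1.1 (add not ((not ((not q implies r) implies r) or q) or not not t)):
        not ((not ((not q implies r) implies r) or q) or not not t): α-rule — add not (not ((not q implies r) implies r) or q), not not not t.
        not (not ((not q implies r) implies r) or q): α-rule — add not not ((not q implies r) implies r), not q.
        not not not t: drop double negation, giving not t.
        × closes — contains both t and not t.
      branch 1.2 (add p):
        (r implies not q): β-rule — branch into not r  //  not q.
          branch 1.2.1 (add not r):
            ○ open, literals {p=T, r=F, t=T}.
          branch 1.2.2 (add not q):
            ○ open, literals {p=T, q=F, t=T}.
  branch 2 (add not (r implies not q), not t):
    not (r implies not q): α-rule — add r, not not q.
    (((not ((not q implies r) implies r) or q) or not not t) implies p): β-rule — branch into not ((not ((not q implies r) implies r) or q) or not not t)  //  p.
      branch 2.1 (add not ((not ((not q implies r) implies r) or q) or not not t)):
        not ((not ((not q implies r) implies r) or q) or not not t): α-rule — add not (not ((not q implies r) implies r) or q), not not not t.
        not (not ((not q implies r) implies r) or q): α-rule — add not not ((not q implies r) implies r), not q.
        × closes — contains both q and not q.
      branch 2.2 (add p):
        ○ open, literals {p=T, q=T, r=T, t=F}.
2 branches closed, 3 open.
Each open branch fixes some atoms; the unmentioned ones are free. Counting distinct full assignments: branch {p=T, r=F, t=T} (q, s) contributes 4 new; branch {p=T, q=F, t=T} (r, s) contributes 2 new; branch {p=T, q=T, r=T, t=F} (s) contributes 2 new. Total: 8.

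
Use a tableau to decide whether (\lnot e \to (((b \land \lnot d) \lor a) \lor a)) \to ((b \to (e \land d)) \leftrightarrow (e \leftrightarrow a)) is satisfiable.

Initial set: {((\lnot e \to (((b \land \lnot d) \lor a) \lor a)) \to ((b \to (e \land d)) \leftrightarrow (e \leftrightarrow a)))}.
((\lnot e \to (((b \land \lnot d) \lor a) \lor a)) \to ((b \to (e \land d)) \leftrightarrow (e \leftrightarrow a))): β-rule — branch into \lnot (\lnot e \to (((b \land \lnot d) \lor a) \lor a))  //  ((b \to (e \land d)) \leftrightarrow (e \leftrightarrow a)).
  branch 1 (add \lnot (\lnot e \to (((b \land \lnot d) \lor a) \lor a))):
    \lnot (\lnot e \to (((b \land \lnot d) \lor a) \lor a)): α-rule — add \lnot e, \lnot (((b \land \lnot d) \lor a) \lor a).
    \lnot (((b \land \lnot d) \lor a) \lor a): α-rule — add \lnot ((b \land \lnot d) \lor a), \lnot a.
    \lnot ((b \land \lnot d) \lor a): α-rule — add \lnot (b \land \lnot d), \lnot a.
    \lnot (b \land \lnot d): β-rule — branch into \lnot b  //  \lnot \lnot d.
      branch 1.1 (add \lnot b):
        ○ open, literals {a=false, b=false, e=false}.
      branch 1.2 (add \lnot \lnot d):
        ○ open, literals {a=false, d=true, e=false}.
  branch 2 (add ((b \to (e \land d)) \leftrightarrow (e \leftrightarrow a))):
    ((b \to (e \land d)) \leftrightarrow (e \leftrightarrow a)): β-rule — branch into (b \to (e \land d)), (e \leftrightarrow a)  //  \lnot (b \to (e \land d)), \lnot (e \leftrightarrow a).
      branch 2.1 (add (b \to (e \land d)), (e \leftrightarrow a)):
        (b \to (e \land d)): β-rule — branch into \lnot b  //  (e \land d).
          branch 2.1.1 (add \lnot b):
            (e \leftrightarrow a): β-rule — branch into e, a  //  \lnot e, \lnot a.
              branch 2.1.1.1 (add e, a):
                ○ open, literals {a=true, b=false, e=true}.
              branch 2.1.1.2 (add \lnot e, \lnot a):
                ○ open, literals {a=false, b=false, e=false}.
          branch 2.1.2 (add (e \land d)):
            (e \land d): α-rule — add e, d.
            (e \leftrightarrow a): β-rule — branch into e, a  //  \lnot e, \lnot a.
              branch 2.1.2.1 (add e, a):
                ○ open, literals {a=true, d=true, e=true}.
              branch 2.1.2.2 (add \lnot e, \lnot a):
                × closes — contains both e and \lnot e.
      branch 2.2 (add \lnot (b \to (e \land d)), \lnot (e \leftrightarrow a)):
        \lnot (b \to (e \land d)): α-rule — add b, \lnot (e \land d).
        \lnot (e \leftrightarrow a): β-rule — branch into e, \lnot a  //  \lnot e, a.
          branch 2.2.1 (add e, \lnot a):
            \lnot (e \land d): β-rule — branch into \lnot e  //  \lnot d.
              branch 2.2.1.1 (add \lnot e):
                × closes — contains both e and \lnot e.
              branch 2.2.1.2 (add \lnot d):
                ○ open, literals {a=false, b=true, d=false, e=true}.
          branch 2.2.2 (add \lnot e, a):
            \lnot (e \land d): β-rule — branch into \lnot e  //  \lnot d.
              branch 2.2.2.1 (add \lnot e):
                ○ open, literals {a=true, b=true, e=false}.
              branch 2.2.2.2 (add \lnot d):
                ○ open, literals {a=true, b=true, d=false, e=false}.
2 branches closed, 8 open.
An open branch gives a satisfying assignment: a=false, b=false, e=false.

Satisfiable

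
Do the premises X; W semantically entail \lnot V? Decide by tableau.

Initial set: {X; W; \lnot \lnot V}.
○ open, literals {V=1, W=1, X=1}.
0 branches closed, 1 open.
An open branch gives a countermodel: V=1, W=1, X=1 (unmentioned atoms arbitrary); the premises hold there but the conclusion fails.

No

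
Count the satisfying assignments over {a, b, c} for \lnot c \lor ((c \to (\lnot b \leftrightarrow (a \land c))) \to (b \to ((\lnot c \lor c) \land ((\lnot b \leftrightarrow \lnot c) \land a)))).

7

Initial set: {(\lnot c \lor ((c \to (\lnot b \leftrightarrow (a \land c))) \to (b \to ((\lnot c \lor c) \land ((\lnot b \leftrightarrow \lnot c) \land a)))))}.
(\lnot c \lor ((c \to (\lnot b \leftrightarrow (a \land c))) \to (b \to ((\lnot c \lor c) \land ((\lnot b \leftrightarrow \lnot c) \land a))))): β-rule — branch into \lnot c  //  ((c \to (\lnot b \leftrightarrow (a \land c))) \to (b \to ((\lnot c \lor c) \land ((\lnot b \leftrightarrow \lnot c) \land a)))).
  branch 1 (add \lnot c):
    ○ open, literals {c=0}.
  branch 2 (add ((c \to (\lnot b \leftrightarrow (a \land c))) \to (b \to ((\lnot c \lor c) \land ((\lnot b \leftrightarrow \lnot c) \land a))))):
    ((c \to (\lnot b \leftrightarrow (a \land c))) \to (b \to ((\lnot c \lor c) \land ((\lnot b \leftrightarrow \lnot c) \land a)))): β-rule — branch into \lnot (c \to (\lnot b \leftrightarrow (a \land c)))  //  (b \to ((\lnot c \lor c) \land ((\lnot b \leftrightarrow \lnot c) \land a))).
      branch 2.1 (add \lnot (c \to (\lnot b \leftrightarrow (a \land c)))):
        \lnot (c \to (\lnot b \leftrightarrow (a \land c))): α-rule — add c, \lnot (\lnot b \leftrightarrow (a \land c)).
        \lnot (\lnot b \leftrightarrow (a \land c)): β-rule — branch into \lnot b, \lnot (a \land c)  //  \lnot \lnot b, (a \land c).
          branch 2.1.1 (add \lnot b, \lnot (a \land c)):
            \lnot (a \land c): β-rule — branch into \lnot a  //  \lnot c.
              branch 2.1.1.1 (add \lnot a):
                ○ open, literals {a=0, b=0, c=1}.
              branch 2.1.1.2 (add \lnot c):
                × closes — contains both c and \lnot c.
          branch 2.1.2 (add \lnot \lnot b, (a \land c)):
            (a \land c): α-rule — add a, c.
            ○ open, literals {a=1, b=1, c=1}.
      branch 2.2 (add (b \to ((\lnot c \lor c) \land ((\lnot b \leftrightarrow \lnot c) \land a)))):
        (b \to ((\lnot c \lor c) \land ((\lnot b \leftrightarrow \lnot c) \land a))): β-rule — branch into \lnot b  //  ((\lnot c \lor c) \land ((\lnot b \leftrightarrow \lnot c) \land a)).
          branch 2.2.1 (add \lnot b):
            ○ open, literals {b=0}.
          branch 2.2.2 (add ((\lnot c \lor c) \land ((\lnot b \leftrightarrow \lnot c) \land a))):
            ((\lnot c \lor c) \land ((\lnot b \leftrightarrow \lnot c) \land a)): α-rule — add (\lnot c \lor c), ((\lnot b \leftrightarrow \lnot c) \land a).
            ((\lnot b \leftrightarrow \lnot c) \land a): α-rule — add (\lnot b \leftrightarrow \lnot c), a.
            (\lnot c \lor c): β-rule — branch into \lnot c  //  c.
              branch 2.2.2.1 (add \lnot c):
                (\lnot b \leftrightarrow \lnot c): β-rule — branch into \lnot b, \lnot c  //  \lnot \lnot b, \lnot \lnot c.
                  branch 2.2.2.1.1 (add \lnot b, \lnot c):
                    ○ open, literals {a=1, b=0, c=0}.
                  branch 2.2.2.1.2 (add \lnot \lnot b, \lnot \lnot c):
                    × closes — contains both c and \lnot c.
              branch 2.2.2.2 (add c):
                (\lnot b \leftrightarrow \lnot c): β-rule — branch into \lnot b, \lnot c  //  \lnot \lnot b, \lnot \lnot c.
                  branch 2.2.2.2.1 (add \lnot b, \lnot c):
                    × closes — contains both c and \lnot c.
                  branch 2.2.2.2.2 (add \lnot \lnot b, \lnot \lnot c):
                    ○ open, literals {a=1, b=1, c=1}.
3 branches closed, 6 open.
Each open branch fixes some atoms; the unmentioned ones are free. Counting distinct full assignments: branch {c=0} (a, b) contributes 4 new; branch {a=0, b=0, c=1} (none free) contributes 1 new; branch {a=1, b=1, c=1} (none free) contributes 1 new; branch {b=0} (a, c) contributes 1 new; branch {a=1, b=0, c=0} (none free) contributes 0 new; branch {a=1, b=1, c=1} (none free) contributes 0 new. Total: 7.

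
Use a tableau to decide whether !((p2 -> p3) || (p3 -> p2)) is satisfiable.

Unsatisfiable

Initial set: {!((p2 -> p3) || (p3 -> p2))}.
!((p2 -> p3) || (p3 -> p2)): α-rule — add !(p2 -> p3), !(p3 -> p2).
!(p2 -> p3): α-rule — add p2, !p3.
!(p3 -> p2): α-rule — add p3, !p2.
× closes — contains both p3 and !p3.
All 1 branch closes.
Every branch closed; the formula is unsatisfiable.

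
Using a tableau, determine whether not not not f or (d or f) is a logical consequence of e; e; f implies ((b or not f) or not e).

Initial set: {e; e; (f implies ((b or not f) or not e)); not (not not not f or (d or f))}.
not (not not not f or (d or f)): α-rule — add not not not not f, not (d or f).
not not not not f: drop double negation, giving not not f.
not (d or f): α-rule — add not d, not f.
× closes — contains both f and not f.
All 1 branch closes.
Every branch closed, so the premises entail the conclusion.

Yes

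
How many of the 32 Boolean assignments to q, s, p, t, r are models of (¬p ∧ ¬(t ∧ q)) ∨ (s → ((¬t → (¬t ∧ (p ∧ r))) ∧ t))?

28

Initial set: {((¬p ∧ ¬(t ∧ q)) ∨ (s → ((¬t → (¬t ∧ (p ∧ r))) ∧ t)))}.
((¬p ∧ ¬(t ∧ q)) ∨ (s → ((¬t → (¬t ∧ (p ∧ r))) ∧ t))): β-rule — branch into (¬p ∧ ¬(t ∧ q))  //  (s → ((¬t → (¬t ∧ (p ∧ r))) ∧ t)).
  branch 1 (add (¬p ∧ ¬(t ∧ q))):
    (¬p ∧ ¬(t ∧ q)): α-rule — add ¬p, ¬(t ∧ q).
    ¬(t ∧ q): β-rule — branch into ¬t  //  ¬q.
      branch 1.1 (add ¬t):
        ○ open, literals {p=0, t=0}.
      branch 1.2 (add ¬q):
        ○ open, literals {p=0, q=0}.
  branch 2 (add (s → ((¬t → (¬t ∧ (p ∧ r))) ∧ t))):
    (s → ((¬t → (¬t ∧ (p ∧ r))) ∧ t)): β-rule — branch into ¬s  //  ((¬t → (¬t ∧ (p ∧ r))) ∧ t).
      branch 2.1 (add ¬s):
        ○ open, literals {s=0}.
      branch 2.2 (add ((¬t → (¬t ∧ (p ∧ r))) ∧ t)):
        ((¬t → (¬t ∧ (p ∧ r))) ∧ t): α-rule — add (¬t → (¬t ∧ (p ∧ r))), t.
        (¬t → (¬t ∧ (p ∧ r))): β-rule — branch into ¬¬t  //  (¬t ∧ (p ∧ r)).
          branch 2.2.1 (add ¬¬t):
            ○ open, literals {t=1}.
          branch 2.2.2 (add (¬t ∧ (p ∧ r))):
            (¬t ∧ (p ∧ r)): α-rule — add ¬t, (p ∧ r).
            × closes — contains both t and ¬t.
1 branch closed, 4 open.
Each open branch fixes some atoms; the unmentioned ones are free. Counting distinct full assignments: branch {p=0, t=0} (q, s, r) contributes 8 new; branch {p=0, q=0} (s, t, r) contributes 4 new; branch {s=0} (q, p, t, r) contributes 10 new; branch {t=1} (q, s, p, r) contributes 6 new. Total: 28.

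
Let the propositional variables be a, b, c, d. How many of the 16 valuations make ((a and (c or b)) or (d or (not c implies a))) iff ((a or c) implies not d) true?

Initial set: {T (((a and (c or b)) or (d or (not c implies a))) iff ((a or c) implies not d))}.
T (((a and (c or b)) or (d or (not c implies a))) iff ((a or c) implies not d)): β-rule — branch into T ((a and (c or b)) or (d or (not c implies a))), T ((a or c) implies not d)  //  F ((a and (c or b)) or (d or (not c implies a))), F ((a or c) implies not d).
  branch 1 (add T ((a and (c or b)) or (d or (not c implies a))), T ((a or c) implies not d)):
    T ((a and (c or b)) or (d or (not c implies a))): β-rule — branch into T (a and (c or b))  //  T (d or (not c implies a)).
      branch 1.1 (add T (a and (c or b))):
        T (a and (c or b)): α-rule — add T a, T (c or b).
        T ((a or c) implies not d): β-rule — branch into F (a or c)  //  T not d.
          branch 1.1.1 (add F (a or c)):
            F (a or c): α-rule — add F a, F c.
            × closes — contains both a and not a.
          branch 1.1.2 (add T not d):
            T (c or b): β-rule — branch into T c  //  T b.
              branch 1.1.2.1 (add T c):
                ○ open, literals {a=1, c=1, d=0}.
              branch 1.1.2.2 (add T b):
                ○ open, literals {a=1, b=1, d=0}.
      branch 1.2 (add T (d or (not c implies a))):
        T ((a or c) implies not d): β-rule — branch into F (a or c)  //  T not d.
          branch 1.2.1 (add F (a or c)):
            F (a or c): α-rule — add F a, F c.
            T (d or (not c implies a)): β-rule — branch into T d  //  T (not c implies a).
              branch 1.2.1.1 (add T d):
                ○ open, literals {a=0, c=0, d=1}.
              branch 1.2.1.2 (add T (not c implies a)):
                T (not c implies a): β-rule — branch into F not c  //  T a.
                  branch 1.2.1.2.1 (add F not c):
                    × closes — contains both c and not c.
                  branch 1.2.1.2.2 (add T a):
                    × closes — contains both a and not a.
          branch 1.2.2 (add T not d):
            T (d or (not c implies a)): β-rule — branch into T d  //  T (not c implies a).
              branch 1.2.2.1 (add T d):
                × closes — contains both d and not d.
              branch 1.2.2.2 (add T (not c implies a)):
                T (not c implies a): β-rule — branch into F not c  //  T a.
                  branch 1.2.2.2.1 (add F not c):
                    ○ open, literals {c=1, d=0}.
                  branch 1.2.2.2.2 (add T a):
                    ○ open, literals {a=1, d=0}.
  branch 2 (add F ((a and (c or b)) or (d or (not c implies a))), F ((a or c) implies not d)):
    F ((a and (c or b)) or (d or (not c implies a))): α-rule — add F (a and (c or b)), F (d or (not c implies a)).
    F ((a or c) implies not d): α-rule — add T (a or c), F not d.
    F (d or (not c implies a)): α-rule — add F d, F (not c implies a).
    × closes — contains both d and not d.
5 branches closed, 5 open.
Each open branch fixes some atoms; the unmentioned ones are free. Counting distinct full assignments: branch {a=1, c=1, d=0} (b) contributes 2 new; branch {a=1, b=1, d=0} (c) contributes 1 new; branch {a=0, c=0, d=1} (b) contributes 2 new; branch {c=1, d=0} (a, b) contributes 2 new; branch {a=1, d=0} (b, c) contributes 1 new. Total: 8.

8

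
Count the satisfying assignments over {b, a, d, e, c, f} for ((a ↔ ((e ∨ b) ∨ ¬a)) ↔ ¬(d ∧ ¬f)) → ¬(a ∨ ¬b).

40

Initial set: {(((a ↔ ((e ∨ b) ∨ ¬a)) ↔ ¬(d ∧ ¬f)) → ¬(a ∨ ¬b))}.
(((a ↔ ((e ∨ b) ∨ ¬a)) ↔ ¬(d ∧ ¬f)) → ¬(a ∨ ¬b)): β-rule — branch into ¬((a ↔ ((e ∨ b) ∨ ¬a)) ↔ ¬(d ∧ ¬f))  //  ¬(a ∨ ¬b).
  branch 1 (add ¬((a ↔ ((e ∨ b) ∨ ¬a)) ↔ ¬(d ∧ ¬f))):
    ¬((a ↔ ((e ∨ b) ∨ ¬a)) ↔ ¬(d ∧ ¬f)): β-rule — branch into (a ↔ ((e ∨ b) ∨ ¬a)), ¬¬(d ∧ ¬f)  //  ¬(a ↔ ((e ∨ b) ∨ ¬a)), ¬(d ∧ ¬f).
      branch 1.1 (add (a ↔ ((e ∨ b) ∨ ¬a)), ¬¬(d ∧ ¬f)):
        ¬¬(d ∧ ¬f): α-rule — add d, ¬f.
        (a ↔ ((e ∨ b) ∨ ¬a)): β-rule — branch into a, ((e ∨ b) ∨ ¬a)  //  ¬a, ¬((e ∨ b) ∨ ¬a).
          branch 1.1.1 (add a, ((e ∨ b) ∨ ¬a)):
            ((e ∨ b) ∨ ¬a): β-rule — branch into (e ∨ b)  //  ¬a.
              branch 1.1.1.1 (add (e ∨ b)):
                (e ∨ b): β-rule — branch into e  //  b.
                  branch 1.1.1.1.1 (add e):
                    ○ open, literals {a=true, d=true, e=true, f=false}.
                  branch 1.1.1.1.2 (add b):
                    ○ open, literals {a=true, b=true, d=true, f=false}.
              branch 1.1.1.2 (add ¬a):
                × closes — contains both a and ¬a.
          branch 1.1.2 (add ¬a, ¬((e ∨ b) ∨ ¬a)):
            ¬((e ∨ b) ∨ ¬a): α-rule — add ¬(e ∨ b), ¬¬a.
            × closes — contains both a and ¬a.
      branch 1.2 (add ¬(a ↔ ((e ∨ b) ∨ ¬a)), ¬(d ∧ ¬f)):
        ¬(a ↔ ((e ∨ b) ∨ ¬a)): β-rule — branch into a, ¬((e ∨ b) ∨ ¬a)  //  ¬a, ((e ∨ b) ∨ ¬a).
          branch 1.2.1 (add a, ¬((e ∨ b) ∨ ¬a)):
            ¬((e ∨ b) ∨ ¬a): α-rule — add ¬(e ∨ b), ¬¬a.
            ¬(e ∨ b): α-rule — add ¬e, ¬b.
            ¬(d ∧ ¬f): β-rule — branch into ¬d  //  ¬¬f.
              branch 1.2.1.1 (add ¬d):
                ○ open, literals {a=true, b=false, d=false, e=false}.
              branch 1.2.1.2 (add ¬¬f):
                ○ open, literals {a=true, b=false, e=false, f=true}.
          branch 1.2.2 (add ¬a, ((e ∨ b) ∨ ¬a)):
            ¬(d ∧ ¬f): β-rule — branch into ¬d  //  ¬¬f.
              branch 1.2.2.1 (add ¬d):
                ((e ∨ b) ∨ ¬a): β-rule — branch into (e ∨ b)  //  ¬a.
                  branch 1.2.2.1.1 (add (e ∨ b)):
                    (e ∨ b): β-rule — branch into e  //  b.
                      branch 1.2.2.1.1.1 (add e):
                        ○ open, literals {a=false, d=false, e=true}.
                      branch 1.2.2.1.1.2 (add b):
                        ○ open, literals {a=false, b=true, d=false}.
                  branch 1.2.2.1.2 (add ¬a):
                    ○ open, literals {a=false, d=false}.
              branch 1.2.2.2 (add ¬¬f):
                ((e ∨ b) ∨ ¬a): β-rule — branch into (e ∨ b)  //  ¬a.
                  branch 1.2.2.2.1 (add (e ∨ b)):
                    (e ∨ b): β-rule — branch into e  //  b.
                      branch 1.2.2.2.1.1 (add e):
                        ○ open, literals {a=false, e=true, f=true}.
                      branch 1.2.2.2.1.2 (add b):
                        ○ open, literals {a=false, b=true, f=true}.
                  branch 1.2.2.2.2 (add ¬a):
                    ○ open, literals {a=false, f=true}.
  branch 2 (add ¬(a ∨ ¬b)):
    ¬(a ∨ ¬b): α-rule — add ¬a, ¬¬b.
    ○ open, literals {a=false, b=true}.
2 branches closed, 11 open.
Each open branch fixes some atoms; the unmentioned ones are free. Counting distinct full assignments: branch {a=true, d=true, e=true, f=false} (b, c) contributes 4 new; branch {a=true, b=true, d=true, f=false} (e, c) contributes 2 new; branch {a=true, b=false, d=false, e=false} (c, f) contributes 4 new; branch {a=true, b=false, e=false, f=true} (d, c) contributes 2 new; branch {a=false, d=false, e=true} (b, c, f) contributes 8 new; branch {a=false, b=true, d=false} (e, c, f) contributes 4 new; branch {a=false, d=false} (b, e, c, f) contributes 4 new; branch {a=false, e=true, f=true} (b, d, c) contributes 4 new; branch {a=false, b=true, f=true} (d, e, c) contributes 2 new; branch {a=false, f=true} (b, d, e, c) contributes 2 new; branch {a=false, b=true} (d, e, c, f) contributes 4 new. Total: 40.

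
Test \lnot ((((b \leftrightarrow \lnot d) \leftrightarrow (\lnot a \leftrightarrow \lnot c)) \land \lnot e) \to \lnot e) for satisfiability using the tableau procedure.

Unsatisfiable

Initial set: {T \lnot ((((b \leftrightarrow \lnot d) \leftrightarrow (\lnot a \leftrightarrow \lnot c)) \land \lnot e) \to \lnot e)}.
T \lnot ((((b \leftrightarrow \lnot d) \leftrightarrow (\lnot a \leftrightarrow \lnot c)) \land \lnot e) \to \lnot e): α-rule — add T (((b \leftrightarrow \lnot d) \leftrightarrow (\lnot a \leftrightarrow \lnot c)) \land \lnot e), F \lnot e.
T (((b \leftrightarrow \lnot d) \leftrightarrow (\lnot a \leftrightarrow \lnot c)) \land \lnot e): α-rule — add T ((b \leftrightarrow \lnot d) \leftrightarrow (\lnot a \leftrightarrow \lnot c)), T \lnot e.
× closes — contains both e and \lnot e.
All 1 branch closes.
Every branch closed; the formula is unsatisfiable.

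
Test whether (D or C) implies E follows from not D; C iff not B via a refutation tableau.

No

Initial set: {not D; (C iff not B); not ((D or C) implies E)}.
not ((D or C) implies E): α-rule — add (D or C), not E.
(C iff not B): β-rule — branch into C, not B  //  not C, not not B.
  branch 1 (add C, not B):
    (D or C): β-rule — branch into D  //  C.
      branch 1.1 (add D):
        × closes — contains both D and not D.
      branch 1.2 (add C):
        ○ open, literals {B=0, C=1, D=0, E=0}.
  branch 2 (add not C, not not B):
    (D or C): β-rule — branch into D  //  C.
      branch 2.1 (add D):
        × closes — contains both D and not D.
      branch 2.2 (add C):
        × closes — contains both C and not C.
3 branches closed, 1 open.
An open branch gives a countermodel: B=0, C=1, D=0, E=0 (unmentioned atoms arbitrary); the premises hold there but the conclusion fails.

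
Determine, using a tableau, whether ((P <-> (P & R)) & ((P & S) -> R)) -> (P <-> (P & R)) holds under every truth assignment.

Assume the negation and expand:
Initial set: {~(((P <-> (P & R)) & ((P & S) -> R)) -> (P <-> (P & R)))}.
~(((P <-> (P & R)) & ((P & S) -> R)) -> (P <-> (P & R))): α-rule — add ((P <-> (P & R)) & ((P & S) -> R)), ~(P <-> (P & R)).
((P <-> (P & R)) & ((P & S) -> R)): α-rule — add (P <-> (P & R)), ((P & S) -> R).
~(P <-> (P & R)): β-rule — branch into P, ~(P & R)  //  ~P, (P & R).
  branch 1 (add P, ~(P & R)):
    (P <-> (P & R)): β-rule — branch into P, (P & R)  //  ~P, ~(P & R).
      branch 1.1 (add P, (P & R)):
        (P & R): α-rule — add P, R.
        ((P & S) -> R): β-rule — branch into ~(P & S)  //  R.
          branch 1.1.1 (add ~(P & S)):
            ~(P & R): β-rule — branch into ~P  //  ~R.
              branch 1.1.1.1 (add ~P):
                × closes — contains both P and ~P.
              branch 1.1.1.2 (add ~R):
                × closes — contains both R and ~R.
          branch 1.1.2 (add R):
            ~(P & R): β-rule — branch into ~P  //  ~R.
              branch 1.1.2.1 (add ~P):
                × closes — contains both P and ~P.
              branch 1.1.2.2 (add ~R):
                × closes — contains both R and ~R.
      branch 1.2 (add ~P, ~(P & R)):
        × closes — contains both P and ~P.
  branch 2 (add ~P, (P & R)):
    (P & R): α-rule — add P, R.
    × closes — contains both P and ~P.
All 6 branches close.
Every branch closed, so the negation is unsatisfiable and the formula is valid.

Valid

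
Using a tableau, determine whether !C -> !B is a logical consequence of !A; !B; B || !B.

Yes

Initial set: {T !A; T !B; T (B || !B); F (!C -> !B)}.
F (!C -> !B): α-rule — add T !C, F !B.
× closes — contains both B and !B.
All 1 branch closes.
Every branch closed, so the premises entail the conclusion.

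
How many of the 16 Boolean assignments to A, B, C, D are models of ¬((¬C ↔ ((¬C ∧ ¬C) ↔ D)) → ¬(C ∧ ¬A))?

Initial set: {¬((¬C ↔ ((¬C ∧ ¬C) ↔ D)) → ¬(C ∧ ¬A))}.
¬((¬C ↔ ((¬C ∧ ¬C) ↔ D)) → ¬(C ∧ ¬A)): α-rule — add (¬C ↔ ((¬C ∧ ¬C) ↔ D)), ¬¬(C ∧ ¬A).
¬¬(C ∧ ¬A): α-rule — add C, ¬A.
(¬C ↔ ((¬C ∧ ¬C) ↔ D)): β-rule — branch into ¬C, ((¬C ∧ ¬C) ↔ D)  //  ¬¬C, ¬((¬C ∧ ¬C) ↔ D).
  branch 1 (add ¬C, ((¬C ∧ ¬C) ↔ D)):
    × closes — contains both C and ¬C.
  branch 2 (add ¬¬C, ¬((¬C ∧ ¬C) ↔ D)):
    ¬((¬C ∧ ¬C) ↔ D): β-rule — branch into (¬C ∧ ¬C), ¬D  //  ¬(¬C ∧ ¬C), D.
      branch 2.1 (add (¬C ∧ ¬C), ¬D):
        (¬C ∧ ¬C): α-rule — add ¬C, ¬C.
        × closes — contains both C and ¬C.
      branch 2.2 (add ¬(¬C ∧ ¬C), D):
        ¬(¬C ∧ ¬C): β-rule — branch into ¬¬C  //  ¬¬C.
          branch 2.2.1 (add ¬¬C):
            ○ open, literals {A=F, C=T, D=T}.
          branch 2.2.2 (add ¬¬C):
            ○ open, literals {A=F, C=T, D=T}.
2 branches closed, 2 open.
Each open branch fixes some atoms; the unmentioned ones are free. Counting distinct full assignments: branch {A=F, C=T, D=T} (B) contributes 2 new; branch {A=F, C=T, D=T} (B) contributes 0 new. Total: 2.

2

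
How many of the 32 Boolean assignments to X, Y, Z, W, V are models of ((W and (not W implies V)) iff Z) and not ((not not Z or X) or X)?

Initial set: {(((W and (not W implies V)) iff Z) and not ((not not Z or X) or X))}.
(((W and (not W implies V)) iff Z) and not ((not not Z or X) or X)): α-rule — add ((W and (not W implies V)) iff Z), not ((not not Z or X) or X).
not ((not not Z or X) or X): α-rule — add not (not not Z or X), not X.
not (not not Z or X): α-rule — add not not not Z, not X.
not not not Z: drop double negation, giving not Z.
((W and (not W implies V)) iff Z): β-rule — branch into (W and (not W implies V)), Z  //  not (W and (not W implies V)), not Z.
  branch 1 (add (W and (not W implies V)), Z):
    × closes — contains both Z and not Z.
  branch 2 (add not (W and (not W implies V)), not Z):
    not (W and (not W implies V)): β-rule — branch into not W  //  not (not W implies V).
      branch 2.1 (add not W):
        ○ open, literals {W=false, X=false, Z=false}.
      branch 2.2 (add not (not W implies V)):
        not (not W implies V): α-rule — add not W, not V.
        ○ open, literals {V=false, W=false, X=false, Z=false}.
1 branch closed, 2 open.
Each open branch fixes some atoms; the unmentioned ones are free. Counting distinct full assignments: branch {W=false, X=false, Z=false} (Y, V) contributes 4 new; branch {V=false, W=false, X=false, Z=false} (Y) contributes 0 new. Total: 4.

4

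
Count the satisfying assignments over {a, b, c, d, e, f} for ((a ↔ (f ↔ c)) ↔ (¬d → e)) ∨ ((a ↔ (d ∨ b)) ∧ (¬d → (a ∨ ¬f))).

Initial set: {(((a ↔ (f ↔ c)) ↔ (¬d → e)) ∨ ((a ↔ (d ∨ b)) ∧ (¬d → (a ∨ ¬f))))}.
(((a ↔ (f ↔ c)) ↔ (¬d → e)) ∨ ((a ↔ (d ∨ b)) ∧ (¬d → (a ∨ ¬f)))): β-rule — branch into ((a ↔ (f ↔ c)) ↔ (¬d → e))  //  ((a ↔ (d ∨ b)) ∧ (¬d → (a ∨ ¬f))).
  branch 1 (add ((a ↔ (f ↔ c)) ↔ (¬d → e))):
    ((a ↔ (f ↔ c)) ↔ (¬d → e)): β-rule — branch into (a ↔ (f ↔ c)), (¬d → e)  //  ¬(a ↔ (f ↔ c)), ¬(¬d → e).
      branch 1.1 (add (a ↔ (f ↔ c)), (¬d → e)):
        (a ↔ (f ↔ c)): β-rule — branch into a, (f ↔ c)  //  ¬a, ¬(f ↔ c).
          branch 1.1.1 (add a, (f ↔ c)):
            (¬d → e): β-rule — branch into ¬¬d  //  e.
              branch 1.1.1.1 (add ¬¬d):
                (f ↔ c): β-rule — branch into f, c  //  ¬f, ¬c.
                  branch 1.1.1.1.1 (add f, c):
                    ○ open, literals {a=1, c=1, d=1, f=1}.
                  branch 1.1.1.1.2 (add ¬f, ¬c):
                    ○ open, literals {a=1, c=0, d=1, f=0}.
              branch 1.1.1.2 (add e):
                (f ↔ c): β-rule — branch into f, c  //  ¬f, ¬c.
                  branch 1.1.1.2.1 (add f, c):
                    ○ open, literals {a=1, c=1, e=1, f=1}.
                  branch 1.1.1.2.2 (add ¬f, ¬c):
                    ○ open, literals {a=1, c=0, e=1, f=0}.
          branch 1.1.2 (add ¬a, ¬(f ↔ c)):
            (¬d → e): β-rule — branch into ¬¬d  //  e.
              branch 1.1.2.1 (add ¬¬d):
                ¬(f ↔ c): β-rule — branch into f, ¬c  //  ¬f, c.
                  branch 1.1.2.1.1 (add f, ¬c):
                    ○ open, literals {a=0, c=0, d=1, f=1}.
                  branch 1.1.2.1.2 (add ¬f, c):
                    ○ open, literals {a=0, c=1, d=1, f=0}.
              branch 1.1.2.2 (add e):
                ¬(f ↔ c): β-rule — branch into f, ¬c  //  ¬f, c.
                  branch 1.1.2.2.1 (add f, ¬c):
                    ○ open, literals {a=0, c=0, e=1, f=1}.
                  branch 1.1.2.2.2 (add ¬f, c):
                    ○ open, literals {a=0, c=1, e=1, f=0}.
      branch 1.2 (add ¬(a ↔ (f ↔ c)), ¬(¬d → e)):
        ¬(¬d → e): α-rule — add ¬d, ¬e.
        ¬(a ↔ (f ↔ c)): β-rule — branch into a, ¬(f ↔ c)  //  ¬a, (f ↔ c).
          branch 1.2.1 (add a, ¬(f ↔ c)):
            ¬(f ↔ c): β-rule — branch into f, ¬c  //  ¬f, c.
              branch 1.2.1.1 (add f, ¬c):
                ○ open, literals {a=1, c=0, d=0, e=0, f=1}.
              branch 1.2.1.2 (add ¬f, c):
                ○ open, literals {a=1, c=1, d=0, e=0, f=0}.
          branch 1.2.2 (add ¬a, (f ↔ c)):
            (f ↔ c): β-rule — branch into f, c  //  ¬f, ¬c.
              branch 1.2.2.1 (add f, c):
                ○ open, literals {a=0, c=1, d=0, e=0, f=1}.
              branch 1.2.2.2 (add ¬f, ¬c):
                ○ open, literals {a=0, c=0, d=0, e=0, f=0}.
  branch 2 (add ((a ↔ (d ∨ b)) ∧ (¬d → (a ∨ ¬f)))):
    ((a ↔ (d ∨ b)) ∧ (¬d → (a ∨ ¬f))): α-rule — add (a ↔ (d ∨ b)), (¬d → (a ∨ ¬f)).
    (a ↔ (d ∨ b)): β-rule — branch into a, (d ∨ b)  //  ¬a, ¬(d ∨ b).
      branch 2.1 (add a, (d ∨ b)):
        (¬d → (a ∨ ¬f)): β-rule — branch into ¬¬d  //  (a ∨ ¬f).
          branch 2.1.1 (add ¬¬d):
            (d ∨ b): β-rule — branch into d  //  b.
              branch 2.1.1.1 (add d):
                ○ open, literals {a=1, d=1}.
              branch 2.1.1.2 (add b):
                ○ open, literals {a=1, b=1, d=1}.
          branch 2.1.2 (add (a ∨ ¬f)):
            (d ∨ b): β-rule — branch into d  //  b.
              branch 2.1.2.1 (add d):
                (a ∨ ¬f): β-rule — branch into a  //  ¬f.
                  branch 2.1.2.1.1 (add a):
                    ○ open, literals {a=1, d=1}.
                  branch 2.1.2.1.2 (add ¬f):
                    ○ open, literals {a=1, d=1, f=0}.
              branch 2.1.2.2 (add b):
                (a ∨ ¬f): β-rule — branch into a  //  ¬f.
                  branch 2.1.2.2.1 (add a):
                    ○ open, literals {a=1, b=1}.
                  branch 2.1.2.2.2 (add ¬f):
                    ○ open, literals {a=1, b=1, f=0}.
      branch 2.2 (add ¬a, ¬(d ∨ b)):
        ¬(d ∨ b): α-rule — add ¬d, ¬b.
        (¬d → (a ∨ ¬f)): β-rule — branch into ¬¬d  //  (a ∨ ¬f).
          branch 2.2.1 (add ¬¬d):
            × closes — contains both d and ¬d.
          branch 2.2.2 (add (a ∨ ¬f)):
            (a ∨ ¬f): β-rule — branch into a  //  ¬f.
              branch 2.2.2.1 (add a):
                × closes — contains both a and ¬a.
              branch 2.2.2.2 (add ¬f):
                ○ open, literals {a=0, b=0, d=0, f=0}.
2 branches closed, 19 open.
Each open branch fixes some atoms; the unmentioned ones are free. Counting distinct full assignments: branch {a=1, c=1, d=1, f=1} (b, e) contributes 4 new; branch {a=1, c=0, d=1, f=0} (b, e) contributes 4 new; branch {a=1, c=1, e=1, f=1} (b, d) contributes 2 new; branch {a=1, c=0, e=1, f=0} (b, d) contributes 2 new; branch {a=0, c=0, d=1, f=1} (b, e) contributes 4 new; branch {a=0, c=1, d=1, f=0} (b, e) contributes 4 new; branch {a=0, c=0, e=1, f=1} (b, d) contributes 2 new; branch {a=0, c=1, e=1, f=0} (b, d) contributes 2 new; branch {a=1, c=0, d=0, e=0, f=1} (b) contributes 2 new; branch {a=1, c=1, d=0, e=0, f=0} (b) contributes 2 new; branch {a=0, c=1, d=0, e=0, f=1} (b) contributes 2 new; branch {a=0, c=0, d=0, e=0, f=0} (b) contributes 2 new; branch {a=1, d=1} (b, c, e, f) contributes 8 new; branch {a=1, b=1, d=1} (c, e, f) contributes 0 new; branch {a=1, d=1} (b, c, e, f) contributes 0 new; branch {a=1, d=1, f=0} (b, c, e) contributes 0 new; branch {a=1, b=1} (c, d, e, f) contributes 4 new; branch {a=1, b=1, f=0} (c, d, e) contributes 0 new; branch {a=0, b=0, d=0, f=0} (c, e) contributes 2 new. Total: 46.

46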